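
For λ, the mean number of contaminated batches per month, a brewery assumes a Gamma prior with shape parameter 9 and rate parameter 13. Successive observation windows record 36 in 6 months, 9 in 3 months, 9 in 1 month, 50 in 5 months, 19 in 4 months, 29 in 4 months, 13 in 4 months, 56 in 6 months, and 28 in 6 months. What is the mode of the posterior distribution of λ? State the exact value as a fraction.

257/52

Total count: 36 + 9 + 9 + 50 + 19 + 29 + 13 + 56 + 28 = 249.
Total exposure: 6 + 3 + 1 + 5 + 4 + 4 + 4 + 6 + 6 = 39 months.
Gamma(α, β) with Poisson data over total exposure Σt gives posterior Gamma(α+Σx, β+Σt) = Gamma(258, 52).
Posterior mode = (α'−1)/β' = 257/52.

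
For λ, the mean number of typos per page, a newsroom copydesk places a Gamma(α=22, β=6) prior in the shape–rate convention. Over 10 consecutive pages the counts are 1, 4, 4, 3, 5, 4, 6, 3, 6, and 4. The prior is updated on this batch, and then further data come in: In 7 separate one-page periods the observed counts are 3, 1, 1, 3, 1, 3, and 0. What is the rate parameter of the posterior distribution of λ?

23

Total count: 1 + 4 + 4 + 3 + 5 + 4 + 6 + 3 + 6 + 4 = 40.
Total exposure: 10 pages.
After the first batch: Gamma(22 + 40, 6 + 10) = Gamma(62, 16).
Total count: 3 + 1 + 1 + 3 + 1 + 3 + 0 = 12.
Total exposure: 7 pages.
After the second batch: Gamma(62 + 12, 16 + 7) = Gamma(74, 23).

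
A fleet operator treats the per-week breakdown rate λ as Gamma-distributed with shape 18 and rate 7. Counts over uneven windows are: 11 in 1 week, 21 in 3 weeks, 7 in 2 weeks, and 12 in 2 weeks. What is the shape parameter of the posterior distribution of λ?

Total count: 11 + 21 + 7 + 12 = 51.
Total exposure: 1 + 3 + 2 + 2 = 8 weeks.
The Gamma prior is conjugate for the Poisson rate, so λ | data ~ Gamma(18+51, 7+8) = Gamma(69, 15).

69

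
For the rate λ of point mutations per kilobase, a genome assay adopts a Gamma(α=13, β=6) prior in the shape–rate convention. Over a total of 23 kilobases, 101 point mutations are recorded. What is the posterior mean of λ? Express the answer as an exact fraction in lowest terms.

114/29

Total count 101 over total exposure 23 kilobases.
The Gamma prior is conjugate for the Poisson rate, so λ | data ~ Gamma(13+101, 6+23) = Gamma(114, 29).
Posterior mean = α'/β' = 114/29.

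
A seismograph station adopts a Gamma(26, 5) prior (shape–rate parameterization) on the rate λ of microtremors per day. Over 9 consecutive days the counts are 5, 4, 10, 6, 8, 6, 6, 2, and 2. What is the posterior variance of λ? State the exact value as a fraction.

75/196

Total count: 5 + 4 + 10 + 6 + 8 + 6 + 6 + 2 + 2 = 49.
Total exposure: 9 days.
The Gamma prior is conjugate for the Poisson rate, so λ | data ~ Gamma(26+49, 5+9) = Gamma(75, 14).
Posterior variance = α'/β'² = 75/196.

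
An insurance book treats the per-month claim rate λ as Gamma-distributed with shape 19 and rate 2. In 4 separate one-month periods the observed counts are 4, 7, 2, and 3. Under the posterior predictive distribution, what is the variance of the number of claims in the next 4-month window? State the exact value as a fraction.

350/9

Total count: 4 + 7 + 2 + 3 = 16.
Total exposure: 4 months.
Gamma(α, β) with Poisson data over total exposure Σt gives posterior Gamma(α+Σx, β+Σt) = Gamma(35, 6).
The posterior predictive for a window of length T is Negative Binomial with variance T·α'·(β'+T)/β'² = 4·35·10/36 = 350/9.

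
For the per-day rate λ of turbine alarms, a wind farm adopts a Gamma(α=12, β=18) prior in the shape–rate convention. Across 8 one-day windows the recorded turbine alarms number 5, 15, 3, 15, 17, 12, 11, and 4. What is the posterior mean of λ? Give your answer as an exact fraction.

Total count: 5 + 15 + 3 + 15 + 17 + 12 + 11 + 4 = 82.
Total exposure: 8 days.
Gamma(α, β) with Poisson data over total exposure Σt gives posterior Gamma(α+Σx, β+Σt) = Gamma(94, 26).
Posterior mean = α'/β' = 94/26 = 47/13.

47/13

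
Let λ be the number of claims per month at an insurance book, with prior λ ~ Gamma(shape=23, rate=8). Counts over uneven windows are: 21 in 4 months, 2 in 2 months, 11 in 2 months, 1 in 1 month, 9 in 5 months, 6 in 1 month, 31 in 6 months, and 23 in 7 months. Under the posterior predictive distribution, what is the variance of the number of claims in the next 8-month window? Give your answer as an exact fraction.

Total count: 21 + 2 + 11 + 1 + 9 + 6 + 31 + 23 = 104.
Total exposure: 4 + 2 + 2 + 1 + 5 + 1 + 6 + 7 = 28 months.
The Gamma prior is conjugate for the Poisson rate, so λ | data ~ Gamma(23+104, 8+28) = Gamma(127, 36).
The posterior predictive for a window of length T is Negative Binomial with variance T·α'·(β'+T)/β'² = 8·127·44/1296 = 2794/81.

2794/81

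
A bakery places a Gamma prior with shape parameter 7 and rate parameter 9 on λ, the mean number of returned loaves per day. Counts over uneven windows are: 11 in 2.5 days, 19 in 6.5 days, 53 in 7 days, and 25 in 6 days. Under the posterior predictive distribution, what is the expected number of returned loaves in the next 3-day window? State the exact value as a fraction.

345/31

Total count: 11 + 19 + 53 + 25 = 108.
Total exposure: 2.5 + 6.5 + 7 + 6 = 22 days.
By Gamma–Poisson conjugacy, the posterior is Gamma(α + Σx, β + Σt) = Gamma(7 + 108, 9 + 22) = Gamma(115, 31).
Predictive mean over a 3-day window = T·E[λ|data] = 3·115/31 = 345/31.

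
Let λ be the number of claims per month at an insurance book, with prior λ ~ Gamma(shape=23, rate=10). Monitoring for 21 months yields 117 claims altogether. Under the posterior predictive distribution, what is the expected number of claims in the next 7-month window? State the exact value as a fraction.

980/31

Total count 117 over total exposure 21 months.
Gamma(α, β) with Poisson data over total exposure Σt gives posterior Gamma(α+Σx, β+Σt) = Gamma(140, 31).
Predictive mean over a 7-month window = T·E[λ|data] = 7·140/31 = 980/31.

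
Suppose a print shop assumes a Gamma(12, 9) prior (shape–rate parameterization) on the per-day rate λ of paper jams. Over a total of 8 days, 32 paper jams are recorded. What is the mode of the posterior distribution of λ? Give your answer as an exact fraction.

Total count 32 over total exposure 8 days.
Posterior: α' = 12 + 32 = 44, β' = 9 + 8 = 17.
Posterior mode = (α'−1)/β' = 43/17.

43/17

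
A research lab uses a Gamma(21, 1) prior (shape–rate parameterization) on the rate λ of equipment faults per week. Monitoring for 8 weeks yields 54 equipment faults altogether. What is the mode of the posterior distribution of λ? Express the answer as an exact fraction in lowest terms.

Total count 54 over total exposure 8 weeks.
By Gamma–Poisson conjugacy, the posterior is Gamma(α + Σx, β + Σt) = Gamma(21 + 54, 1 + 8) = Gamma(75, 9).
Posterior mode = (α'−1)/β' = 74/9.

74/9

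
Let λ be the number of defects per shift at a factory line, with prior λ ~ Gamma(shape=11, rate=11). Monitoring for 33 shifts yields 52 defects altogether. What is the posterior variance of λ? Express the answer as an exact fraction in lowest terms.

63/1936

Total count 52 over total exposure 33 shifts.
Gamma(α, β) with Poisson data over total exposure Σt gives posterior Gamma(α+Σx, β+Σt) = Gamma(63, 44).
Posterior variance = α'/β'² = 63/1936.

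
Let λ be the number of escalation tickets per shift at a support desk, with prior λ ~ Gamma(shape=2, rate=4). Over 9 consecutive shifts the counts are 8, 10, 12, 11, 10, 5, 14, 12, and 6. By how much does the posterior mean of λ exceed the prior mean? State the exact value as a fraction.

Total count: 8 + 10 + 12 + 11 + 10 + 5 + 14 + 12 + 6 = 88.
Total exposure: 9 shifts.
By Gamma–Poisson conjugacy, the posterior is Gamma(α + Σx, β + Σt) = Gamma(2 + 88, 4 + 9) = Gamma(90, 13).
Posterior mean = 90/13 = 90/13; prior mean = 2/4 = 1/2. Difference = 90/13 − 1/2 = 167/26.

167/26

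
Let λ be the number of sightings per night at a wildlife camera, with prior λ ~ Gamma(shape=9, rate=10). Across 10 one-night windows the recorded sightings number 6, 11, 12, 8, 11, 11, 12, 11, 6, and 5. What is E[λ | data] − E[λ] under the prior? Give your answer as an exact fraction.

Total count: 6 + 11 + 12 + 8 + 11 + 11 + 12 + 11 + 6 + 5 = 93.
Total exposure: 10 nights.
Conjugate update: add total count to the shape and total exposure to the rate, giving Gamma(102, 20).
Posterior mean = 102/20 = 51/10; prior mean = 9/10 = 9/10. Difference = 51/10 − 9/10 = 21/5.

21/5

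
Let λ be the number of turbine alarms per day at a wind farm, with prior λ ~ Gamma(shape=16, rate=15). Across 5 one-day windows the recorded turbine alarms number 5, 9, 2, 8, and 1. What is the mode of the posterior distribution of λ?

Total count: 5 + 9 + 2 + 8 + 1 = 25.
Total exposure: 5 days.
Gamma(α, β) with Poisson data over total exposure Σt gives posterior Gamma(α+Σx, β+Σt) = Gamma(41, 20).
Posterior mode = (α'−1)/β' = 40/20 = 2.

2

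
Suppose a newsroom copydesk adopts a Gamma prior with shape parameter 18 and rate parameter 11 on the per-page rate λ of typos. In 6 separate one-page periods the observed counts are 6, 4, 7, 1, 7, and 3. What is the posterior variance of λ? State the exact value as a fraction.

46/289

Total count: 6 + 4 + 7 + 1 + 7 + 3 = 28.
Total exposure: 6 pages.
The Gamma prior is conjugate for the Poisson rate, so λ | data ~ Gamma(18+28, 11+6) = Gamma(46, 17).
Posterior variance = α'/β'² = 46/289.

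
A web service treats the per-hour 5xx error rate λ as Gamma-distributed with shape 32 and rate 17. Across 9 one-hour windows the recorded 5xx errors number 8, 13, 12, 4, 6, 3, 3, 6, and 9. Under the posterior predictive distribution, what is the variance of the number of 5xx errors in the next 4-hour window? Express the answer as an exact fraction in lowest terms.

Total count: 8 + 13 + 12 + 4 + 6 + 3 + 3 + 6 + 9 = 64.
Total exposure: 9 hours.
Gamma(α, β) with Poisson data over total exposure Σt gives posterior Gamma(α+Σx, β+Σt) = Gamma(96, 26).
The posterior predictive for a window of length T is Negative Binomial with variance T·α'·(β'+T)/β'² = 4·96·30/676 = 2880/169.

2880/169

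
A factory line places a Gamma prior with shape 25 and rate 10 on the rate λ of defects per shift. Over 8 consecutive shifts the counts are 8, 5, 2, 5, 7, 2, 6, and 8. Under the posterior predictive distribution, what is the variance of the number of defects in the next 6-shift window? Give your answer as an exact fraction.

272/9

Total count: 8 + 5 + 2 + 5 + 7 + 2 + 6 + 8 = 43.
Total exposure: 8 shifts.
Gamma(α, β) with Poisson data over total exposure Σt gives posterior Gamma(α+Σx, β+Σt) = Gamma(68, 18).
The posterior predictive for a window of length T is Negative Binomial with variance T·α'·(β'+T)/β'² = 6·68·24/324 = 272/9.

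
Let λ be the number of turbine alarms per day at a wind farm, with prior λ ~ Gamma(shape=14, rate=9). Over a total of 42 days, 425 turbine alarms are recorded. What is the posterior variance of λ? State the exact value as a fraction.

439/2601

Total count 425 over total exposure 42 days.
By Gamma–Poisson conjugacy, the posterior is Gamma(α + Σx, β + Σt) = Gamma(14 + 425, 9 + 42) = Gamma(439, 51).
Posterior variance = α'/β'² = 439/2601.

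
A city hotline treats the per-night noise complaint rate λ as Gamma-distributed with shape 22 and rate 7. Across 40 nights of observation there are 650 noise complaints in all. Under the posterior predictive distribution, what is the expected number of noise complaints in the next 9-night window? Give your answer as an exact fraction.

Total count 650 over total exposure 40 nights.
Conjugate update: add total count to the shape and total exposure to the rate, giving Gamma(672, 47).
Predictive mean over a 9-night window = T·E[λ|data] = 9·672/47 = 6048/47.

6048/47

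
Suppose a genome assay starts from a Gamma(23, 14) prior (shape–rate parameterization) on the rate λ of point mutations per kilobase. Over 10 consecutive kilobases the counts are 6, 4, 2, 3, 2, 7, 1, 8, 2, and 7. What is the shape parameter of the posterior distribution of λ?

65

Total count: 6 + 4 + 2 + 3 + 2 + 7 + 1 + 8 + 2 + 7 = 42.
Total exposure: 10 kilobases.
Conjugate update: add total count to the shape and total exposure to the rate, giving Gamma(65, 24).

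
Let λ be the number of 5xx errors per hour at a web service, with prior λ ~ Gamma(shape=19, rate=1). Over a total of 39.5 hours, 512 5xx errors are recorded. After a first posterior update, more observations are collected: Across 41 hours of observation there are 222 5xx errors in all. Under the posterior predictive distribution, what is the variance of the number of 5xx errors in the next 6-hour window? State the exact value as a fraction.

Total count 512 over total exposure 39.5 hours.
After the first batch: Gamma(19 + 512, 1 + 39.5) = Gamma(531, 81/2).
Total count 222 over total exposure 41 hours.
After the second batch: Gamma(531 + 222, 81/2 + 41) = Gamma(753, 163/2).
The posterior predictive for a window of length T is Negative Binomial with variance T·α'·(β'+T)/β'² = 6·753·(175/2)/(26569/4) = 1581300/26569.

1581300/26569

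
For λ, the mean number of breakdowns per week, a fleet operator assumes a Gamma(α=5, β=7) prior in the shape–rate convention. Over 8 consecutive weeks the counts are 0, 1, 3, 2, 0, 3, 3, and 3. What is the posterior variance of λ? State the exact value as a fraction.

Total count: 0 + 1 + 3 + 2 + 0 + 3 + 3 + 3 = 15.
Total exposure: 8 weeks.
Posterior: α' = 5 + 15 = 20, β' = 7 + 8 = 15.
Posterior variance = α'/β'² = 20/225 = 4/45.

4/45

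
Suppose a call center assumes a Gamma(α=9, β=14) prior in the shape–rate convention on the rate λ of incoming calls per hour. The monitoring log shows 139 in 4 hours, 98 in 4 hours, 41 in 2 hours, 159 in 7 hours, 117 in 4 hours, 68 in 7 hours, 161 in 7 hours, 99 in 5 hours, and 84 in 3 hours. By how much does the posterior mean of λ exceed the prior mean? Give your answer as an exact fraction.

Total count: 139 + 98 + 41 + 159 + 117 + 68 + 161 + 99 + 84 = 966.
Total exposure: 4 + 4 + 2 + 7 + 4 + 7 + 7 + 5 + 3 = 43 hours.
By Gamma–Poisson conjugacy, the posterior is Gamma(α + Σx, β + Σt) = Gamma(9 + 966, 14 + 43) = Gamma(975, 57).
Posterior mean = 975/57 = 325/19; prior mean = 9/14 = 9/14. Difference = 325/19 − 9/14 = 4379/266.

4379/266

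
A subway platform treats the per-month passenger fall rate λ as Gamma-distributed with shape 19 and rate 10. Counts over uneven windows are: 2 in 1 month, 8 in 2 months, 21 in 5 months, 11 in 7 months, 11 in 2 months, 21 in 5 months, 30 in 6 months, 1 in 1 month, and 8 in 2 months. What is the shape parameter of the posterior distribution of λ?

132

Total count: 2 + 8 + 21 + 11 + 11 + 21 + 30 + 1 + 8 = 113.
Total exposure: 1 + 2 + 5 + 7 + 2 + 5 + 6 + 1 + 2 = 31 months.
By Gamma–Poisson conjugacy, the posterior is Gamma(α + Σx, β + Σt) = Gamma(19 + 113, 10 + 31) = Gamma(132, 41).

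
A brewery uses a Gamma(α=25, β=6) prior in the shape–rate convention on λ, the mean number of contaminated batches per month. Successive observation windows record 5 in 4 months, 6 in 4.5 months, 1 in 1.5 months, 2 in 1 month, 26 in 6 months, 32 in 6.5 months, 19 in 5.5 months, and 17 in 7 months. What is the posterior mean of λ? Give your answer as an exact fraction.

19/6

Total count: 5 + 6 + 1 + 2 + 26 + 32 + 19 + 17 = 108.
Total exposure: 4 + 4.5 + 1.5 + 1 + 6 + 6.5 + 5.5 + 7 = 36 months.
Gamma(α, β) with Poisson data over total exposure Σt gives posterior Gamma(α+Σx, β+Σt) = Gamma(133, 42).
Posterior mean = α'/β' = 133/42 = 19/6.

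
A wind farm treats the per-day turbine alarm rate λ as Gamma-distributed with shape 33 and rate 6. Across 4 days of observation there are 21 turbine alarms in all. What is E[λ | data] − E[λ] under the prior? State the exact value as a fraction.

Total count 21 over total exposure 4 days.
Gamma(α, β) with Poisson data over total exposure Σt gives posterior Gamma(α+Σx, β+Σt) = Gamma(54, 10).
Posterior mean = 54/10 = 27/5; prior mean = 33/6 = 11/2. Difference = 27/5 − 11/2 = -1/10.

-1/10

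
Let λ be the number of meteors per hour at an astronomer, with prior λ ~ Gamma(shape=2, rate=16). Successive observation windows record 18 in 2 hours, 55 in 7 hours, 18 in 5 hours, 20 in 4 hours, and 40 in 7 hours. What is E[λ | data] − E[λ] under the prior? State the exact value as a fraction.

Total count: 18 + 55 + 18 + 20 + 40 = 151.
Total exposure: 2 + 7 + 5 + 4 + 7 = 25 hours.
Posterior: α' = 2 + 151 = 153, β' = 16 + 25 = 41.
Posterior mean = 153/41 = 153/41; prior mean = 2/16 = 1/8. Difference = 153/41 − 1/8 = 1183/328.

1183/328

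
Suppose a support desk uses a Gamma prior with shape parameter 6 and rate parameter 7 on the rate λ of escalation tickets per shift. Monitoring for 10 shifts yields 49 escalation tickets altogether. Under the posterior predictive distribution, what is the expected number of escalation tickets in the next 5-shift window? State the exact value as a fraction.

275/17

Total count 49 over total exposure 10 shifts.
Conjugate update: add total count to the shape and total exposure to the rate, giving Gamma(55, 17).
Predictive mean over a 5-shift window = T·E[λ|data] = 5·55/17 = 275/17.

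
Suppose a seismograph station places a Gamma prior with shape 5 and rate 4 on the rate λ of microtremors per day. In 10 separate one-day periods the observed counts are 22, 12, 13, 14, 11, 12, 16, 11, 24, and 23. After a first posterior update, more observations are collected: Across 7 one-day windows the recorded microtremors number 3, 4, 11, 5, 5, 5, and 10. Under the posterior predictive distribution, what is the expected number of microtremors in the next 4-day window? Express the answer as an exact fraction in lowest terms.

Total count: 22 + 12 + 13 + 14 + 11 + 12 + 16 + 11 + 24 + 23 = 158.
Total exposure: 10 days.
After the first batch: Gamma(5 + 158, 4 + 10) = Gamma(163, 14).
Total count: 3 + 4 + 11 + 5 + 5 + 5 + 10 = 43.
Total exposure: 7 days.
After the second batch: Gamma(163 + 43, 14 + 7) = Gamma(206, 21).
Predictive mean over a 4-day window = T·E[λ|data] = 4·206/21 = 824/21.

824/21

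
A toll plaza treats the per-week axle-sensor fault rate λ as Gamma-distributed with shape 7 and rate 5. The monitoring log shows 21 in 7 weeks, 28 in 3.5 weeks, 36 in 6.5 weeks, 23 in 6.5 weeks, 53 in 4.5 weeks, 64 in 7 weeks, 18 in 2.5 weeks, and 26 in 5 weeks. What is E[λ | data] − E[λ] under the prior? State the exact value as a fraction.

419/95

Total count: 21 + 28 + 36 + 23 + 53 + 64 + 18 + 26 = 269.
Total exposure: 7 + 3.5 + 6.5 + 6.5 + 4.5 + 7 + 2.5 + 5 = 42.5 weeks.
Gamma(α, β) with Poisson data over total exposure Σt gives posterior Gamma(α+Σx, β+Σt) = Gamma(276, 95/2).
Posterior mean = 276/(95/2) = 552/95; prior mean = 7/5 = 7/5. Difference = 552/95 − 7/5 = 419/95.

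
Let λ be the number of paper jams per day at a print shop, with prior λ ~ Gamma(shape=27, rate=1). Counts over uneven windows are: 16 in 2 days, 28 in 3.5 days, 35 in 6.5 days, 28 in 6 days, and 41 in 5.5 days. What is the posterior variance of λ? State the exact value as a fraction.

Total count: 16 + 28 + 35 + 28 + 41 = 148.
Total exposure: 2 + 3.5 + 6.5 + 6 + 5.5 = 23.5 days.
Conjugate update: add total count to the shape and total exposure to the rate, giving Gamma(175, 49/2).
Posterior variance = α'/β'² = 175/(2401/4) = 100/343.

100/343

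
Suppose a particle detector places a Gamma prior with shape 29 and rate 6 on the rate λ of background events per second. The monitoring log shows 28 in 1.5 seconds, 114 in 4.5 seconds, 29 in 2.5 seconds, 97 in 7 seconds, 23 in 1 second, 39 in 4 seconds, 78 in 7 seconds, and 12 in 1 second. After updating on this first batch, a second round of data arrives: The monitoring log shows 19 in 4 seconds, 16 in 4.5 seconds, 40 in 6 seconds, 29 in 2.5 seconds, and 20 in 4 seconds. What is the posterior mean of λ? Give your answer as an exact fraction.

Total count: 28 + 114 + 29 + 97 + 23 + 39 + 78 + 12 = 420.
Total exposure: 1.5 + 4.5 + 2.5 + 7 + 1 + 4 + 7 + 1 = 28.5 seconds.
After the first batch: Gamma(29 + 420, 6 + 28.5) = Gamma(449, 69/2).
Total count: 19 + 16 + 40 + 29 + 20 = 124.
Total exposure: 4 + 4.5 + 6 + 2.5 + 4 = 21 seconds.
After the second batch: Gamma(449 + 124, 69/2 + 21) = Gamma(573, 111/2).
Posterior mean = α'/β' = 573/(111/2) = 382/37.

382/37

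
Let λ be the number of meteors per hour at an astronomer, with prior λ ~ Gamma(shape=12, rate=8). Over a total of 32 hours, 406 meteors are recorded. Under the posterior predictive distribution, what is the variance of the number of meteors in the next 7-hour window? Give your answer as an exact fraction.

Total count 406 over total exposure 32 hours.
By Gamma–Poisson conjugacy, the posterior is Gamma(α + Σx, β + Σt) = Gamma(12 + 406, 8 + 32) = Gamma(418, 40).
The posterior predictive for a window of length T is Negative Binomial with variance T·α'·(β'+T)/β'² = 7·418·47/1600 = 68761/800.

68761/800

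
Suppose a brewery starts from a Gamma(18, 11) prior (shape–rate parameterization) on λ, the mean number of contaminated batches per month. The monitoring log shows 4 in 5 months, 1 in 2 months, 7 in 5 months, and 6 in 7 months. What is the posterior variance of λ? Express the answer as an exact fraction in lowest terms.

Total count: 4 + 1 + 7 + 6 = 18.
Total exposure: 5 + 2 + 5 + 7 = 19 months.
The Gamma prior is conjugate for the Poisson rate, so λ | data ~ Gamma(18+18, 11+19) = Gamma(36, 30).
Posterior variance = α'/β'² = 36/900 = 1/25.

1/25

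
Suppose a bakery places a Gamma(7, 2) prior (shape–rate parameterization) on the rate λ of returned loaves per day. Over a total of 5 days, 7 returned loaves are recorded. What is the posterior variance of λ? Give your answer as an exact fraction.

2/7

Total count 7 over total exposure 5 days.
The Gamma prior is conjugate for the Poisson rate, so λ | data ~ Gamma(7+7, 2+5) = Gamma(14, 7).
Posterior variance = α'/β'² = 14/49 = 2/7.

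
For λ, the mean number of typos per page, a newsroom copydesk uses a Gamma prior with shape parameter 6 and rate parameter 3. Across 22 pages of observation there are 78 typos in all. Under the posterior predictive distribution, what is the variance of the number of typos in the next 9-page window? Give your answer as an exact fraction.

Total count 78 over total exposure 22 pages.
By Gamma–Poisson conjugacy, the posterior is Gamma(α + Σx, β + Σt) = Gamma(6 + 78, 3 + 22) = Gamma(84, 25).
The posterior predictive for a window of length T is Negative Binomial with variance T·α'·(β'+T)/β'² = 9·84·34/625 = 25704/625.

25704/625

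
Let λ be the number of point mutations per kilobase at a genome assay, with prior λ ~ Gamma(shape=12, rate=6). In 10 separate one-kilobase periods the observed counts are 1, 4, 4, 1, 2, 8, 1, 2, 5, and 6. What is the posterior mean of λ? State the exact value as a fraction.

Total count: 1 + 4 + 4 + 1 + 2 + 8 + 1 + 2 + 5 + 6 = 34.
Total exposure: 10 kilobases.
By Gamma–Poisson conjugacy, the posterior is Gamma(α + Σx, β + Σt) = Gamma(12 + 34, 6 + 10) = Gamma(46, 16).
Posterior mean = α'/β' = 46/16 = 23/8.

23/8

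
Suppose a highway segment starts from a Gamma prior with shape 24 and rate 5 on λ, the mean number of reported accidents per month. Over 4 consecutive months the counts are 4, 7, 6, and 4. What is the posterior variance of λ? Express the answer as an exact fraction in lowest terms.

5/9

Total count: 4 + 7 + 6 + 4 = 21.
Total exposure: 4 months.
Posterior: α' = 24 + 21 = 45, β' = 5 + 4 = 9.
Posterior variance = α'/β'² = 45/81 = 5/9.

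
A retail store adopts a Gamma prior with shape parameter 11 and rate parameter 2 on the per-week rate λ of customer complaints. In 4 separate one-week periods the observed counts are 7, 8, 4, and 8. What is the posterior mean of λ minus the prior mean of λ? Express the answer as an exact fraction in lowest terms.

5/6

Total count: 7 + 8 + 4 + 8 = 27.
Total exposure: 4 weeks.
Gamma(α, β) with Poisson data over total exposure Σt gives posterior Gamma(α+Σx, β+Σt) = Gamma(38, 6).
Posterior mean = 38/6 = 19/3; prior mean = 11/2 = 11/2. Difference = 19/3 − 11/2 = 5/6.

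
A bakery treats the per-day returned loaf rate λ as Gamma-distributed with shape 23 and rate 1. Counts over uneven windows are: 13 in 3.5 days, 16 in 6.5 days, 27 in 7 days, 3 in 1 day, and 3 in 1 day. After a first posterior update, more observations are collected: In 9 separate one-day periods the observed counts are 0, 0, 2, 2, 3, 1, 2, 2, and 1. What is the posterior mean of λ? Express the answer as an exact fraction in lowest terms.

Total count: 13 + 16 + 27 + 3 + 3 = 62.
Total exposure: 3.5 + 6.5 + 7 + 1 + 1 = 19 days.
After the first batch: Gamma(23 + 62, 1 + 19) = Gamma(85, 20).
Total count: 0 + 0 + 2 + 2 + 3 + 1 + 2 + 2 + 1 = 13.
Total exposure: 9 days.
After the second batch: Gamma(85 + 13, 20 + 9) = Gamma(98, 29).
Posterior mean = α'/β' = 98/29.

98/29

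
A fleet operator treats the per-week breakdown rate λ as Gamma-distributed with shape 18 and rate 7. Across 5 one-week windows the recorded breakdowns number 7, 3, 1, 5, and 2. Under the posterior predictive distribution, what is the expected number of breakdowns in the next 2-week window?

Total count: 7 + 3 + 1 + 5 + 2 = 18.
Total exposure: 5 weeks.
The Gamma prior is conjugate for the Poisson rate, so λ | data ~ Gamma(18+18, 7+5) = Gamma(36, 12).
Predictive mean over a 2-week window = T·E[λ|data] = 2·36/12 = 6.

6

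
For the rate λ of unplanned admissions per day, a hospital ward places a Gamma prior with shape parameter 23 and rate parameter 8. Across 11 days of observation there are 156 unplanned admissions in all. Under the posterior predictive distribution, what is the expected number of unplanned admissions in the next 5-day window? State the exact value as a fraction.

895/19

Total count 156 over total exposure 11 days.
Gamma(α, β) with Poisson data over total exposure Σt gives posterior Gamma(α+Σx, β+Σt) = Gamma(179, 19).
Predictive mean over a 5-day window = T·E[λ|data] = 5·179/19 = 895/19.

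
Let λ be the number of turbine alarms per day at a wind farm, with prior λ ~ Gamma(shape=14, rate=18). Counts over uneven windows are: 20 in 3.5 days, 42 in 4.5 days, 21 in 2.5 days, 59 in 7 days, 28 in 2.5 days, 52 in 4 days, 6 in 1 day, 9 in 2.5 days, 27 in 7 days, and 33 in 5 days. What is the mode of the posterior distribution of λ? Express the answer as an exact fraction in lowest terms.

124/23

Total count: 20 + 42 + 21 + 59 + 28 + 52 + 6 + 9 + 27 + 33 = 297.
Total exposure: 3.5 + 4.5 + 2.5 + 7 + 2.5 + 4 + 1 + 2.5 + 7 + 5 = 39.5 days.
Posterior: α' = 14 + 297 = 311, β' = 18 + 39.5 = 115/2.
Posterior mode = (α'−1)/β' = 310/(115/2) = 124/23.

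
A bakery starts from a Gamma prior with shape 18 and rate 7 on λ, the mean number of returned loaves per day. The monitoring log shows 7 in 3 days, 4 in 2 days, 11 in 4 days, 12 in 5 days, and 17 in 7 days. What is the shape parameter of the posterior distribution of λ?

Total count: 7 + 4 + 11 + 12 + 17 = 51.
Total exposure: 3 + 2 + 4 + 5 + 7 = 21 days.
Conjugate update: add total count to the shape and total exposure to the rate, giving Gamma(69, 28).

69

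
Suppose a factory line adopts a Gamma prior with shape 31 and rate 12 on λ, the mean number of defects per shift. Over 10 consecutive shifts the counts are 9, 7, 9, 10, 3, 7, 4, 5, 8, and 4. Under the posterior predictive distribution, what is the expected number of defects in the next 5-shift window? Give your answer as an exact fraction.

Total count: 9 + 7 + 9 + 10 + 3 + 7 + 4 + 5 + 8 + 4 = 66.
Total exposure: 10 shifts.
Posterior: α' = 31 + 66 = 97, β' = 12 + 10 = 22.
Predictive mean over a 5-shift window = T·E[λ|data] = 5·97/22 = 485/22.

485/22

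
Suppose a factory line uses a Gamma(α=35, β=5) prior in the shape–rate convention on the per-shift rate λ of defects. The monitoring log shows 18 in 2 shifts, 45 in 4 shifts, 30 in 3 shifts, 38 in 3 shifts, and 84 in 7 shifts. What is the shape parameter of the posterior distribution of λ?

Total count: 18 + 45 + 30 + 38 + 84 = 215.
Total exposure: 2 + 4 + 3 + 3 + 7 = 19 shifts.
The Gamma prior is conjugate for the Poisson rate, so λ | data ~ Gamma(35+215, 5+19) = Gamma(250, 24).

250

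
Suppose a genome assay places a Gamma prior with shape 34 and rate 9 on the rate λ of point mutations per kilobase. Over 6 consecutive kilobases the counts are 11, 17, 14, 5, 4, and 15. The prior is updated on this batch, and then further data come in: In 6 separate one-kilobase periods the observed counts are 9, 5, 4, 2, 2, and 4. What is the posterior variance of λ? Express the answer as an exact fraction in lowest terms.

2/7

Total count: 11 + 17 + 14 + 5 + 4 + 15 = 66.
Total exposure: 6 kilobases.
After the first batch: Gamma(34 + 66, 9 + 6) = Gamma(100, 15).
Total count: 9 + 5 + 4 + 2 + 2 + 4 = 26.
Total exposure: 6 kilobases.
After the second batch: Gamma(100 + 26, 15 + 6) = Gamma(126, 21).
Posterior variance = α'/β'² = 126/441 = 2/7.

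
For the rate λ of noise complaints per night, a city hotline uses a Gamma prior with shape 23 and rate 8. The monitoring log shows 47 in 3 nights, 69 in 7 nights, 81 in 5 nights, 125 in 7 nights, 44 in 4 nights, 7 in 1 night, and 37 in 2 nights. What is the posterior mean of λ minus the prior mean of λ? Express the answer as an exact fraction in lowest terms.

Total count: 47 + 69 + 81 + 125 + 44 + 7 + 37 = 410.
Total exposure: 3 + 7 + 5 + 7 + 4 + 1 + 2 = 29 nights.
Posterior: α' = 23 + 410 = 433, β' = 8 + 29 = 37.
Posterior mean = 433/37 = 433/37; prior mean = 23/8 = 23/8. Difference = 433/37 − 23/8 = 2613/296.

2613/296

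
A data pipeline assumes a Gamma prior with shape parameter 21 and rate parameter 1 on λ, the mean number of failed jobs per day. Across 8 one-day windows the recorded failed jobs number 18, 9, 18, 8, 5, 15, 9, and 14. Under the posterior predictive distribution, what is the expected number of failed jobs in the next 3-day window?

39

Total count: 18 + 9 + 18 + 8 + 5 + 15 + 9 + 14 = 96.
Total exposure: 8 days.
The Gamma prior is conjugate for the Poisson rate, so λ | data ~ Gamma(21+96, 1+8) = Gamma(117, 9).
Predictive mean over a 3-day window = T·E[λ|data] = 3·117/9 = 39.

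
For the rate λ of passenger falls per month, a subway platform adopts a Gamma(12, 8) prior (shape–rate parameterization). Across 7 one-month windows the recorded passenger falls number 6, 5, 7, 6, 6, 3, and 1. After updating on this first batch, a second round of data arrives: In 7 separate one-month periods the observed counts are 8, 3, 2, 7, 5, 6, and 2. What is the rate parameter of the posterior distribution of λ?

22

Total count: 6 + 5 + 7 + 6 + 6 + 3 + 1 = 34.
Total exposure: 7 months.
After the first batch: Gamma(12 + 34, 8 + 7) = Gamma(46, 15).
Total count: 8 + 3 + 2 + 7 + 5 + 6 + 2 = 33.
Total exposure: 7 months.
After the second batch: Gamma(46 + 33, 15 + 7) = Gamma(79, 22).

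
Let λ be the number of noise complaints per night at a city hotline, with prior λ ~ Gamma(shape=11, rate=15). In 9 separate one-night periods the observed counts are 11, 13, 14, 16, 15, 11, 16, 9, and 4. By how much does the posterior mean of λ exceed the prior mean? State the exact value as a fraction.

Total count: 11 + 13 + 14 + 16 + 15 + 11 + 16 + 9 + 4 = 109.
Total exposure: 9 nights.
The Gamma prior is conjugate for the Poisson rate, so λ | data ~ Gamma(11+109, 15+9) = Gamma(120, 24).
Posterior mean = 120/24 = 5; prior mean = 11/15 = 11/15. Difference = 5 − 11/15 = 64/15.

64/15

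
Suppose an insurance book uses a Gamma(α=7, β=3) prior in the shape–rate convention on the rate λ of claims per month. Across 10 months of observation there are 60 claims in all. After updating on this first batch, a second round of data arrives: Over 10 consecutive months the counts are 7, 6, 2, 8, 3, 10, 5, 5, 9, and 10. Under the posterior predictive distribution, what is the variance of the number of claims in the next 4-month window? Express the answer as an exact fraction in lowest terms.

14256/529

Total count 60 over total exposure 10 months.
After the first batch: Gamma(7 + 60, 3 + 10) = Gamma(67, 13).
Total count: 7 + 6 + 2 + 8 + 3 + 10 + 5 + 5 + 9 + 10 = 65.
Total exposure: 10 months.
After the second batch: Gamma(67 + 65, 13 + 10) = Gamma(132, 23).
The posterior predictive for a window of length T is Negative Binomial with variance T·α'·(β'+T)/β'² = 4·132·27/529 = 14256/529.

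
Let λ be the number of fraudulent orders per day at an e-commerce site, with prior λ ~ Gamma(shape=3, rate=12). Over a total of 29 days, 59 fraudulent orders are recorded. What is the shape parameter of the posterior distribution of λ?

Total count 59 over total exposure 29 days.
Gamma(α, β) with Poisson data over total exposure Σt gives posterior Gamma(α+Σx, β+Σt) = Gamma(62, 41).

62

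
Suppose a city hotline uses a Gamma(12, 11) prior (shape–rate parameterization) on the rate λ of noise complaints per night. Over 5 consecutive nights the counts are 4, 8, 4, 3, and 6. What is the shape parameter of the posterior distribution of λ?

37

Total count: 4 + 8 + 4 + 3 + 6 = 25.
Total exposure: 5 nights.
By Gamma–Poisson conjugacy, the posterior is Gamma(α + Σx, β + Σt) = Gamma(12 + 25, 11 + 5) = Gamma(37, 16).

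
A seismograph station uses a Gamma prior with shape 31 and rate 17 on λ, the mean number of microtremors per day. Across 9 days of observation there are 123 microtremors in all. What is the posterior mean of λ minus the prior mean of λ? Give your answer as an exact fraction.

Total count 123 over total exposure 9 days.
Posterior: α' = 31 + 123 = 154, β' = 17 + 9 = 26.
Posterior mean = 154/26 = 77/13; prior mean = 31/17 = 31/17. Difference = 77/13 − 31/17 = 906/221.

906/221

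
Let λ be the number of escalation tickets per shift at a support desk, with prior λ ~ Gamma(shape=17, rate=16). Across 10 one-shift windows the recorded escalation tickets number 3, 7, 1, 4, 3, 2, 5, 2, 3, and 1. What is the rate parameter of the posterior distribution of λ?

Total count: 3 + 7 + 1 + 4 + 3 + 2 + 5 + 2 + 3 + 1 = 31.
Total exposure: 10 shifts.
Posterior: α' = 17 + 31 = 48, β' = 16 + 10 = 26.

26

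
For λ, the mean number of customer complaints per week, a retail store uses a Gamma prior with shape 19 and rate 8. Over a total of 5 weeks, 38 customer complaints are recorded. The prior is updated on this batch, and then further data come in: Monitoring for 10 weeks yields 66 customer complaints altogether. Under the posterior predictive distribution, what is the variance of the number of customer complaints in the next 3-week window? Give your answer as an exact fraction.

9594/529

Total count 38 over total exposure 5 weeks.
After the first batch: Gamma(19 + 38, 8 + 5) = Gamma(57, 13).
Total count 66 over total exposure 10 weeks.
After the second batch: Gamma(57 + 66, 13 + 10) = Gamma(123, 23).
The posterior predictive for a window of length T is Negative Binomial with variance T·α'·(β'+T)/β'² = 3·123·26/529 = 9594/529.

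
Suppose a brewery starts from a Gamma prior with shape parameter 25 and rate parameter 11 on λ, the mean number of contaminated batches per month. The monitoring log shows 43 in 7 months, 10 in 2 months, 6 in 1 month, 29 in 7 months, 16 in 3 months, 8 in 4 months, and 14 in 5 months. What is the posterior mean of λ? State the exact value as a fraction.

151/40

Total count: 43 + 10 + 6 + 29 + 16 + 8 + 14 = 126.
Total exposure: 7 + 2 + 1 + 7 + 3 + 4 + 5 = 29 months.
Conjugate update: add total count to the shape and total exposure to the rate, giving Gamma(151, 40).
Posterior mean = α'/β' = 151/40.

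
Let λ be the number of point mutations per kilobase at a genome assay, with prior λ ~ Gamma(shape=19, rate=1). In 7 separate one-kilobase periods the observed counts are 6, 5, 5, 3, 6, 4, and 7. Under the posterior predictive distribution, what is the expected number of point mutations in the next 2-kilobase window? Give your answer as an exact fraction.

55/4

Total count: 6 + 5 + 5 + 3 + 6 + 4 + 7 = 36.
Total exposure: 7 kilobases.
Conjugate update: add total count to the shape and total exposure to the rate, giving Gamma(55, 8).
Predictive mean over a 2-kilobase window = T·E[λ|data] = 2·55/8 = 55/4.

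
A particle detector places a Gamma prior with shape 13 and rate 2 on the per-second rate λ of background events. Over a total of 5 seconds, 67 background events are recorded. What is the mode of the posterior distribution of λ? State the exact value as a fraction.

79/7

Total count 67 over total exposure 5 seconds.
The Gamma prior is conjugate for the Poisson rate, so λ | data ~ Gamma(13+67, 2+5) = Gamma(80, 7).
Posterior mode = (α'−1)/β' = 79/7.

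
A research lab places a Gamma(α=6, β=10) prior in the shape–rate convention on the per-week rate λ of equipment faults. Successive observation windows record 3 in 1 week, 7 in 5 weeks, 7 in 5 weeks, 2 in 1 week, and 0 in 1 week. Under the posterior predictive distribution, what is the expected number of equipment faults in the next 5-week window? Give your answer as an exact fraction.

Total count: 3 + 7 + 7 + 2 + 0 = 19.
Total exposure: 1 + 5 + 5 + 1 + 1 = 13 weeks.
Conjugate update: add total count to the shape and total exposure to the rate, giving Gamma(25, 23).
Predictive mean over a 5-week window = T·E[λ|data] = 5·25/23 = 125/23.

125/23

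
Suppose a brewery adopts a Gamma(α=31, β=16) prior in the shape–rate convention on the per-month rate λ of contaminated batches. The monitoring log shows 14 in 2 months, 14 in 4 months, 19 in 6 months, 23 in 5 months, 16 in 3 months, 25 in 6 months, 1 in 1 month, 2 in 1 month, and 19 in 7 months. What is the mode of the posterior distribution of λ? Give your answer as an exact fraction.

Total count: 14 + 14 + 19 + 23 + 16 + 25 + 1 + 2 + 19 = 133.
Total exposure: 2 + 4 + 6 + 5 + 3 + 6 + 1 + 1 + 7 = 35 months.
Conjugate update: add total count to the shape and total exposure to the rate, giving Gamma(164, 51).
Posterior mode = (α'−1)/β' = 163/51.

163/51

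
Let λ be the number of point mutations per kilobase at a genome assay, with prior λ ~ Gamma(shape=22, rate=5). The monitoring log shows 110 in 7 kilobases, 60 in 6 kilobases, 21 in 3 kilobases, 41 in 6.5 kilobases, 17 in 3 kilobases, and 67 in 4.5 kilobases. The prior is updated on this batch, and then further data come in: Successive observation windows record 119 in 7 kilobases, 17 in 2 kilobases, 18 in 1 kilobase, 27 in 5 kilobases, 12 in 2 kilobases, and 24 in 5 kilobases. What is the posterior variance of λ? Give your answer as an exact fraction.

Total count: 110 + 60 + 21 + 41 + 17 + 67 = 316.
Total exposure: 7 + 6 + 3 + 6.5 + 3 + 4.5 = 30 kilobases.
After the first batch: Gamma(22 + 316, 5 + 30) = Gamma(338, 35).
Total count: 119 + 17 + 18 + 27 + 12 + 24 = 217.
Total exposure: 7 + 2 + 1 + 5 + 2 + 5 = 22 kilobases.
After the second batch: Gamma(338 + 217, 35 + 22) = Gamma(555, 57).
Posterior variance = α'/β'² = 555/3249 = 185/1083.

185/1083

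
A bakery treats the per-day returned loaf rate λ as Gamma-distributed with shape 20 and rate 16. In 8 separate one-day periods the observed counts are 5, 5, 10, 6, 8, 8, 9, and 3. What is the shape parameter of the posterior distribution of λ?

74

Total count: 5 + 5 + 10 + 6 + 8 + 8 + 9 + 3 = 54.
Total exposure: 8 days.
Gamma(α, β) with Poisson data over total exposure Σt gives posterior Gamma(α+Σx, β+Σt) = Gamma(74, 24).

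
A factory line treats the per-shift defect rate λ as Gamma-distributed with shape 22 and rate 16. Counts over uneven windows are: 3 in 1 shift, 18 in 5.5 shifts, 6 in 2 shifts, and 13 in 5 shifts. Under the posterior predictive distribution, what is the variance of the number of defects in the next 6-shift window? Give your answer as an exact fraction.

52824/3481

Total count: 3 + 18 + 6 + 13 = 40.
Total exposure: 1 + 5.5 + 2 + 5 = 13.5 shifts.
By Gamma–Poisson conjugacy, the posterior is Gamma(α + Σx, β + Σt) = Gamma(22 + 40, 16 + 13.5) = Gamma(62, 59/2).
The posterior predictive for a window of length T is Negative Binomial with variance T·α'·(β'+T)/β'² = 6·62·(71/2)/(3481/4) = 52824/3481.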